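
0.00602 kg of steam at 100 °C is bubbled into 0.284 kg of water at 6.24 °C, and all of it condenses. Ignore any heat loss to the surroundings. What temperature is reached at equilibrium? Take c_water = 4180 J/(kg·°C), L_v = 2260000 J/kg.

T_f ≈ 19.4 °C

Conservation of energy gives ΣQ = 0:
condense steam: −0.00602·2260000 = −13605
  condensate cools 100→T: 0.00602·4180·(T − 100) = 25.16(T − 100)
  water warms: 0.284·4180·(T − 6.24) = 1187.1(T − 6.24)
1212.3 T = 13605 + 2516.4 + 7407.6 = 23529
T ≈ 19.41 °C — below 100 °C, confirming all the steam condensed.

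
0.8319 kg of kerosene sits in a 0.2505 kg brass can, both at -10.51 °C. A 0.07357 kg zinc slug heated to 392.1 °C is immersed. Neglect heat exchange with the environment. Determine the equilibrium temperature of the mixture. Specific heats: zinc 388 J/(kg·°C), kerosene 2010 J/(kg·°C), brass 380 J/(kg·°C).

T_f ≈ -4.1 °C

Let T be the final temperature. ΣQ_i = 0:
0.07357×388×(T − 392.1) + 0.8319×2010×(T − (-10.51)) + 0.2505×380×(T − (-10.51)) = 0
28.55(T − 392.1) + 1672.1(T − (-10.51)) + 95.19(T − (-10.51)) = 0
(28.55 + 1672.1 + 95.19) T = 28.55×392.1 + 1672.1×(-10.51) + 95.19×(-10.51)
T = -7381.9 / 1795.9 = -4.11 °C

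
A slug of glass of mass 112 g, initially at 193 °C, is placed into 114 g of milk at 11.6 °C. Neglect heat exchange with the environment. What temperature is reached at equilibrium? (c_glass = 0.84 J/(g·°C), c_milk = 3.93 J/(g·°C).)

T_f ≈ 43.1 °C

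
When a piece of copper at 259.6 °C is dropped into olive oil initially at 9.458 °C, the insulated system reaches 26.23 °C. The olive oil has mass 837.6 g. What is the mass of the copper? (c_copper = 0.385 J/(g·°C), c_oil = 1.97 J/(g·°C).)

Taking heat into each body as positive, Σ m c ΔT = 0:
m·0.385·(26.23 − 259.6) + 837.6·1.97·(26.23 − 9.458) = 0
-89.85 m = -27675
m = -27675/-89.85 ≈ 308 g

m ≈ 308 g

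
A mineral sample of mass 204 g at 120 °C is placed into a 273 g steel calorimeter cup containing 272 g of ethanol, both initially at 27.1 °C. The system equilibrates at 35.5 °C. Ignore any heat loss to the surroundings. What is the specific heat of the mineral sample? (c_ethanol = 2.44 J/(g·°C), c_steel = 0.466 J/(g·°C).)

c ≈ 0.385 J/(g·°C)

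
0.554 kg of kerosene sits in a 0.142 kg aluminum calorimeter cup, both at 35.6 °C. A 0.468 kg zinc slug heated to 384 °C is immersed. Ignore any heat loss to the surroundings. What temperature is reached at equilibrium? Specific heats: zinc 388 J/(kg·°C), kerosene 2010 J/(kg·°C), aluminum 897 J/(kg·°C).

Energy conservation, ΣQ = 0:
0.468·388·(T − 384) + 0.554·2010·(T − 35.6) + 0.142·897·(T − 35.6) = 0
181.58(T − 384) + 1113.5(T − 35.6) + 127.37(T − 35.6) = 0
1422.5 T = 113905
T = 113905/1422.5 ≈ 80.07 °C

T_f ≈ 80.1 °C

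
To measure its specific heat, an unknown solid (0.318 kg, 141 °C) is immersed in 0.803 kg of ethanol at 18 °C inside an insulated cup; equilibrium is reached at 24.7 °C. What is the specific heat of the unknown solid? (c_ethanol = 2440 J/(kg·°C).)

Heat lost by the unknown solid = heat gained by the ethanol:
0.318·c·(141 − 24.7) = 0.803·2440·(24.7 − 18)
36.98 c = 13127  ⇒  c ≈ 355 J/(kg·°C)

c ≈ 355 J/(kg·°C)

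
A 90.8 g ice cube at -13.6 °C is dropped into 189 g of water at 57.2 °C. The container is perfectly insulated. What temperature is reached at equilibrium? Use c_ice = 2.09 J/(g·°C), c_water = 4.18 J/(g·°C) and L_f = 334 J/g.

T_f ≈ 10.5 °C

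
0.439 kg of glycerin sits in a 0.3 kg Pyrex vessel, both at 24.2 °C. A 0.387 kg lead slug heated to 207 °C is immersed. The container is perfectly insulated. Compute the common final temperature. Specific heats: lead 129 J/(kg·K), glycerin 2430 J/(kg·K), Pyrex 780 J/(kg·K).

T_f ≈ 31.0 °C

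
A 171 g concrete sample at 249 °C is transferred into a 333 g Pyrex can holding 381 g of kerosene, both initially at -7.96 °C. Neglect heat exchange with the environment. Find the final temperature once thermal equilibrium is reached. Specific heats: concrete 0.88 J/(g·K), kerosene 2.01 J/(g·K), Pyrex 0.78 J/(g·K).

T_f is the heat-capacity-weighted average of the initial temperatures:
T_f = (150.48·249 + 765.81·(-7.96) + 259.74·(-7.96)) / (150.48 + 765.81 + 259.74)
    = 29306 / 1176 ≈ 24.92 °C

T_f ≈ 24.9 °C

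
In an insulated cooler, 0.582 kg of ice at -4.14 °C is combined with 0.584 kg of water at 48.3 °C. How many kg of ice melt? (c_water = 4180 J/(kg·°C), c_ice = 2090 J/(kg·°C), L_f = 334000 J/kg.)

m_melted ≈ 0.338 kg

Heat available from the water dropping to 0 °C: 0.584·4180·48.3 = 117906 J.
Warming the ice to 0 °C takes 0.582·2090·4.14 = 5035.8 J, leaving 112870 J for melting.
Fully melting the ice requires m_ice L_f = 0.582·334000 = 194388 J.
112870 J < 194388 J, so only part of the ice melts and the system sits at 0 °C.
m_melt = 112870 / L_f = 0.3379 kg.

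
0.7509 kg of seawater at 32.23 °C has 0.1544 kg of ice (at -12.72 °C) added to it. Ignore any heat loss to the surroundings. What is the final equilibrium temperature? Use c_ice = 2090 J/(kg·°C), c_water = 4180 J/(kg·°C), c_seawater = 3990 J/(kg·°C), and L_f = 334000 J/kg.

Taking heat into each body as positive, Σ m c ΔT = 0:
warm ice to 0 °C: 0.1544·2090·(0 − (-12.72)) = 4104.7; latent heat to melt: 0.1544·334000 = 51570; warm the meltwater: 645.39 T; seawater cools: 0.7509·3990·(T − 32.23) = 2996.1(T − 32.23)
3641.5 T = 96564 − 55674 = 40890
T ≈ 11.23 °C — above 0 °C, consistent with complete melting.

T_f ≈ 11.2 °C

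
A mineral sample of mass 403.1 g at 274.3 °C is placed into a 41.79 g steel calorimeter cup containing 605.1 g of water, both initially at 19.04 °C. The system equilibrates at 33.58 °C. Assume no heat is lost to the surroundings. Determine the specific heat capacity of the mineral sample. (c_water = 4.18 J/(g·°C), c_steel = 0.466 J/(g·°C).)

Let T be the final temperature. ΣQ_i = 0:
403.1·c·(33.58 − 274.3) + 605.1·4.18·(33.58 − 19.04) + 41.79·0.466·(33.58 − 19.04) = 0
-97034 c = -37059
c = -37059/-97034 ≈ 0.3819 J/(g·°C)

c ≈ 0.382 J/(g·°C)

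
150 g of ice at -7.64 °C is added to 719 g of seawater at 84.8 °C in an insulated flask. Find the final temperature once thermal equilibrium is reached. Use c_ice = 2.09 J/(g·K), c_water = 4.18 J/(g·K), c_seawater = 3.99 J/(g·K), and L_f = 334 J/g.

Heat gained plus heat lost sum to zero:
ice -7.64→0 °C: 150×2.09×7.64 = 2395.1; latent heat to melt: 150×334 = 50100; meltwater 0→T: 150×4.18×T = 627 T; seawater: 2868.8(T − 84.8)
3495.8 T = 243275 − 52495 = 190780
T ≈ 54.57 °C — above 0 °C, consistent with complete melting.

T_f ≈ 54.6 °C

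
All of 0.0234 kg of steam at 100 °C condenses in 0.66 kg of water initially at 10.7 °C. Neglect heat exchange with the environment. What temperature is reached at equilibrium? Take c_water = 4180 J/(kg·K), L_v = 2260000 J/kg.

Energy conservation, ΣQ = 0:
latent heat released on condensation: 0.0234×2260000 = 52884
  condensate cools 100→T: 0.0234×4180×(T − 100) = 97.81(T − 100)
  water warms: 0.66×4180×(T − 10.7) = 2758.8(T − 10.7)
2856.6 T = 52884 + 9781.2 + 29519 = 92184
T ≈ 32.27 °C — below 100 °C, confirming all the steam condensed.

T_f ≈ 32.3 °C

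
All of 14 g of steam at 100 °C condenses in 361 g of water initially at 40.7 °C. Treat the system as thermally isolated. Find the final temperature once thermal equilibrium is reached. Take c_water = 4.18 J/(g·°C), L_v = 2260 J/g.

T_f ≈ 63.1 °C

Heat gained plus heat lost sum to zero:
latent heat released on condensation: 14·2260 = 31640
  condensed water 100 °C→T: 58.52(T − 100)
  original water: 1509(T − 40.7)
1567.5 T = 31640 + 5852 + 61415 = 98907
T ≈ 63.10 °C — below 100 °C, confirming all the steam condensed.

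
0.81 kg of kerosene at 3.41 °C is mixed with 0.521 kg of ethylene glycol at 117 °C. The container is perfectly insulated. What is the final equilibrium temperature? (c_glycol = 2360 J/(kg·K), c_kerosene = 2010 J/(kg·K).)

T_f = Σ m_i c_i T_i / Σ m_i c_i:
T_f = (1229.6*117 + 1628.1*3.41) / (1229.6 + 1628.1)
    = 149410 / 2857.7 ≈ 52.28 °C

T_f ≈ 52.3 °C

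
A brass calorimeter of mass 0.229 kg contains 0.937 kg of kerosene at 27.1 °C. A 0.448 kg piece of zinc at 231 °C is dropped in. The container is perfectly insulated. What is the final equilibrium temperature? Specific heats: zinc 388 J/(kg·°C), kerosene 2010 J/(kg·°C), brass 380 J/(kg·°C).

T_f ≈ 43.6 °C

Net heat exchanged in the isolated system is zero:
0.448*388*(T − 231) + 0.937*2010*(T − 27.1) + 0.229*380*(T − 27.1) = 0
(173.82 + 1883.4 + 87.02) T = 173.82*231 + 1883.4*27.1 + 87.02*27.1
T = 93551 / 2144.2 = 43.6 °C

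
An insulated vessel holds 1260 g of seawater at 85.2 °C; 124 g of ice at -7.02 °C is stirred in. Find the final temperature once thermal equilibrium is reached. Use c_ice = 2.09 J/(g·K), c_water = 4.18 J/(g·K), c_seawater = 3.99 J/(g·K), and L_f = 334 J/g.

T_f ≈ 69.4 °C

Net heat exchanged in the isolated system is zero:
ice -7.02→0 °C: 124·2.09·7.02 = 1819.3; melt ice: 124·334 = 41416; meltwater 0→T: 124·4.18·T = 518.32 T; seawater: 5027.4(T − 85.2)
5545.7 T = 428334 − 43235 = 385099
T ≈ 69.44 °C — above 0 °C, consistent with complete melting.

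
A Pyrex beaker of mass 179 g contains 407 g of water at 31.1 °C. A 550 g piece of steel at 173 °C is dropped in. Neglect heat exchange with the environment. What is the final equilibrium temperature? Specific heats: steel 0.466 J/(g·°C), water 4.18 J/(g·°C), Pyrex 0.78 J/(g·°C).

T_f = Σ m_i c_i T_i / Σ m_i c_i:
T_f = (256.3·173 + 1701.3·31.1 + 139.62·31.1) / (256.3 + 1701.3 + 139.62)
    = 101591 / 2097.2 ≈ 48.44 °C

T_f ≈ 48.4 °C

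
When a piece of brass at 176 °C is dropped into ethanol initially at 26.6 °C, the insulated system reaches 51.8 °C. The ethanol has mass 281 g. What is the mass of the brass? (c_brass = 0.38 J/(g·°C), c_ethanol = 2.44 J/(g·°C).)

m ≈ 366 g

Net heat exchanged in the isolated system is zero:
m×0.38×(51.8 − 176) + 281×2.44×(51.8 − 26.6) = 0
-47.2 m = -17278
m = -17278/-47.2 ≈ 366.1 g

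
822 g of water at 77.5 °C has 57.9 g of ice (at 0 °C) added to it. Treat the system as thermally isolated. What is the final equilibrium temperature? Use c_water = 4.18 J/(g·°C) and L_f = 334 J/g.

T_f ≈ 67.1 °C

Energy balance with sensible and latent terms:
melt ice: 57.9×334 = 19339
  warm the meltwater: 242.02 T
  water: 3436(T − 77.5)
3678 T = 266287 − 19339 = 246948
T ≈ 67.14 °C (positive, so assuming full melt was valid).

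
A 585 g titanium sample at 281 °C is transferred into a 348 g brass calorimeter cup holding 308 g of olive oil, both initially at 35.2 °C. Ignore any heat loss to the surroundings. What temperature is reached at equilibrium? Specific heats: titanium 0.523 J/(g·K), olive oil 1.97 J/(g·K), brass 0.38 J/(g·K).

Taking heat into each body as positive, Σ m c ΔT = 0:
585*0.523*(T − 281) + 308*1.97*(T − 35.2) + 348*0.38*(T − 35.2) = 0
305.95(T − 281) + 606.76(T − 35.2) + 132.24(T − 35.2) = 0
1045 T = 111986
T = 111986/1045 ≈ 107.17 °C

T_f ≈ 107.2 °C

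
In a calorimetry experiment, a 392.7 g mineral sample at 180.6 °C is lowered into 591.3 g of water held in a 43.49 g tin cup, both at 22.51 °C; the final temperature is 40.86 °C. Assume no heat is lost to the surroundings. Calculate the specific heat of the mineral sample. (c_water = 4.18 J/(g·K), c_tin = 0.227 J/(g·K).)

c ≈ 0.83 J/(g·K)

Heat gained plus heat lost sum to zero:
392.7×c×(40.86 − 180.6) + 591.3×4.18×(40.86 − 22.51) + 43.49×0.227×(40.86 − 22.51) = 0
-54876 c = -45536
c = -45536/-54876 ≈ 0.8298 J/(g·K)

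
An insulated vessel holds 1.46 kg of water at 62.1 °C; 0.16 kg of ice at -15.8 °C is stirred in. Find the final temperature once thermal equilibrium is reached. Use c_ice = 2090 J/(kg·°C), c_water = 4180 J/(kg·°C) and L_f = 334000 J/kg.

Taking heat into each body as positive, Σ m c ΔT = 0:
ice -15.8→0 °C: 0.16·2090·15.8 = 5283.5
  latent heat to melt: 0.16·334000 = 53440
  meltwater 0→T: 0.16·4180·T = 668.8 T
  water: 6102.8(T − 62.1)
6771.6 T = 378984 − 58724 = 320260
T ≈ 47.29 °C — above 0 °C, consistent with complete melting.

T_f ≈ 47.3 °C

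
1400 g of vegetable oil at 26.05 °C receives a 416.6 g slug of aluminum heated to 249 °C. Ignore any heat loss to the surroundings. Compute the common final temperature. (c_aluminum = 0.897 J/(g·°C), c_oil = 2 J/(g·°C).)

T_f ≈ 52.3 °C

Heat lost by the aluminum equals heat gained by the oil:
416.6*0.897*(249 − T) = 1400*2*(T − 26.05)
373.69(249 − T) = 2800(T − 26.05)
3173.7 T = 165989  ⇒  T ≈ 52.30 °C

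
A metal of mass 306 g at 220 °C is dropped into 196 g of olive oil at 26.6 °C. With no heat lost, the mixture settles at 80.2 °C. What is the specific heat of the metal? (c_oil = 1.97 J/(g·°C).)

c ≈ 0.484 J/(g·°C)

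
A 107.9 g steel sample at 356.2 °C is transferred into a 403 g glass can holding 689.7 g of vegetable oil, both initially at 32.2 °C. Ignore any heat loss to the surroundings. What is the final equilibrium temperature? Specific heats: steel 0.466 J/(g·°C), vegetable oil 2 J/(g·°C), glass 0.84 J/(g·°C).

Let T be the final temperature. ΣQ_i = 0:
107.9*0.466*(T − 356.2) + 689.7*2*(T − 32.2) + 403*0.84*(T − 32.2) = 0
50.28(T − 356.2) + 1379.4(T − 32.2) + 338.52(T − 32.2) = 0
1768.2 T = 73227
T = 73227 / 1768.2 = 41.4 °C

T_f ≈ 41.4 °C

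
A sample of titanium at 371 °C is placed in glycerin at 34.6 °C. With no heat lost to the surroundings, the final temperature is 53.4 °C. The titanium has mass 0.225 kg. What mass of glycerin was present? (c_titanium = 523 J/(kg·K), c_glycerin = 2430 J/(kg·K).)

m ≈ 0.818 kg

Energy conservation, ΣQ = 0:
0.225×523×(53.4 − 371) + m×2430×(53.4 − 34.6) = 0
45684 m = 37374
m = 37374/45684 ≈ 0.8181 kg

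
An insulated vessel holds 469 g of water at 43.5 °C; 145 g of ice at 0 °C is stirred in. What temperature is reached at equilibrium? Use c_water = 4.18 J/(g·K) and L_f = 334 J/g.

T_f ≈ 14.4 °C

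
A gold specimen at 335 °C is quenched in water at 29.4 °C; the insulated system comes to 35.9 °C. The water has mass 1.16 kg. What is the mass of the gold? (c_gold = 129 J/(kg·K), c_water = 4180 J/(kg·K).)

Heat gained plus heat lost sum to zero:
m·129·(35.9 − 335) + 1.16·4180·(35.9 − 29.4) = 0
-38584 m = -31517
m = -31517/-38584 ≈ 0.8168 kg

m ≈ 0.817 kg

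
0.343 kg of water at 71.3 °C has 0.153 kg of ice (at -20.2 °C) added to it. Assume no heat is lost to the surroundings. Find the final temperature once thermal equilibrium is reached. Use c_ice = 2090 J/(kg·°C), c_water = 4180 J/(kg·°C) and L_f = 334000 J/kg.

Energy conservation, ΣQ = 0:
warm ice to 0 °C: 0.153×2090×(0 − (-20.2)) = 6459.4
  latent heat to melt: 0.153×334000 = 51102
  meltwater 0→T: 0.153×4180×T = 639.54 T
  water: 1433.7(T − 71.3)
2073.3 T = 102226 − 57561 = 44664
T ≈ 21.54 °C (positive, so assuming full melt was valid).

T_f ≈ 21.5 °C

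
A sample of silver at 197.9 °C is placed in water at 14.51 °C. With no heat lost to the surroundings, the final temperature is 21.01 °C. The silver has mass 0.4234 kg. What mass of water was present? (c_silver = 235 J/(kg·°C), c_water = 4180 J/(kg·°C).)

Taking heat into each body as positive, Σ m c ΔT = 0:
0.4234×235×(21.01 − 197.9) + m×4180×(21.01 − 14.51) = 0
27170 m = 17600
m = 17600/27170 ≈ 0.6478 kg

m ≈ 0.648 kg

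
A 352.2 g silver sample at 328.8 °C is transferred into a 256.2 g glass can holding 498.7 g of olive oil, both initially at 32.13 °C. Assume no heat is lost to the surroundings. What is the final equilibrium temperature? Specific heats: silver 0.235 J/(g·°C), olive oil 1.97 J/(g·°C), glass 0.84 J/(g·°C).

Heat gained plus heat lost sum to zero:
352.2×0.235×(T − 328.8) + 498.7×1.97×(T − 32.13) + 256.2×0.84×(T − 32.13) = 0
82.77(T − 328.8) + 982.44(T − 32.13) + 215.21(T − 32.13) = 0
1280.4 T = 65694
T ≈ 51.31 °C

T_f ≈ 51.3 °C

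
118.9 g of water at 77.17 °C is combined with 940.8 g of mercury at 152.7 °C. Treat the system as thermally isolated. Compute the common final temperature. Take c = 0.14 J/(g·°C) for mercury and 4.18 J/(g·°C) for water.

T_f ≈ 93.0 °C

T_f = Σ m_i c_i T_i / Σ m_i c_i:
T_f = (131.71*152.7 + 497*77.17) / (131.71 + 497)
    = 58466 / 628.71 ≈ 92.99 °C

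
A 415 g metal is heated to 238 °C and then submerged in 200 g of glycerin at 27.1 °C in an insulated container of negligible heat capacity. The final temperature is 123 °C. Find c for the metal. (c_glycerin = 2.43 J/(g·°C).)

Let T be the final temperature. ΣQ_i = 0:
415×c×(123 − 238) + 200×2.43×(123 − 27.1) = 0
-47725 c = -46607
c = -46607/-47725 ≈ 0.9766 J/(g·°C)

c ≈ 0.977 J/(g·°C)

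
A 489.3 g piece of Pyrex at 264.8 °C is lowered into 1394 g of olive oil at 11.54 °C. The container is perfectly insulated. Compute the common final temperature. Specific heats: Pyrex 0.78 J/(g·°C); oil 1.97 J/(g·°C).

Let T be the final temperature. ΣQ_i = 0:
489.3·0.78·(T − 264.8) + 1394·1.97·(T − 11.54) = 0
381.65(T − 264.8) + 2746.2(T − 11.54) = 0
(381.65 + 2746.2) T = 381.65·264.8 + 2746.2·11.54
T = 132753 / 3127.8 = 42.4 °C

T_f ≈ 42.4 °C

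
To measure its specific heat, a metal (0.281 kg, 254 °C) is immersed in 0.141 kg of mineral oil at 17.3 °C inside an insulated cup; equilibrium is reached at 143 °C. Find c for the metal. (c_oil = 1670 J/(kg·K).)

c ≈ 949 J/(kg·K)

Setting the total heat transfer to zero:
0.281·c·(143 − 254) + 0.141·1670·(143 − 17.3) = 0
-31.19 c = -29599
c = -29599/-31.19 ≈ 948.9 J/(kg·K)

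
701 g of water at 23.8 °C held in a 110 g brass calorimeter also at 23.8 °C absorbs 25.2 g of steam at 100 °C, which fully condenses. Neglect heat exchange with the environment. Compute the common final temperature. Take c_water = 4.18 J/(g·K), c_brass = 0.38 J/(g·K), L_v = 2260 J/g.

T_f ≈ 44.9 °C

Setting the total heat transfer to zero:
latent heat released on condensation: 25.2×2260 = 56952
  condensate cools 100→T: 25.2×4.18×(T − 100) = 105.34(T − 100)
  original water: 2930.2(T − 23.8)
  cup: 41.8(T − 23.8)
3077.3 T = 56952 + 10534 + 70733 = 138219
T ≈ 44.92 °C, under the boiling point, so the assumption holds.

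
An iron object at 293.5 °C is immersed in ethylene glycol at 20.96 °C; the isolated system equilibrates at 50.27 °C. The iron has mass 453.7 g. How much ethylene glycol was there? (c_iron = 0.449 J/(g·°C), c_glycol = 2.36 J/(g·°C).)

Heat lost by the iron = heat gained by the glycol:
453.7·0.449·(293.5 − 50.27) = m·2.36·(50.27 − 20.96)
69.17 m = 49549  ⇒  m ≈ 716.3 g

m ≈ 716 g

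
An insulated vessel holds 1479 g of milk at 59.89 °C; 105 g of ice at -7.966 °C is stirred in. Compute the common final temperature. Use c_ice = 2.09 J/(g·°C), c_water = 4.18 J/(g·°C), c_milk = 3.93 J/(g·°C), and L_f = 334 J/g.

Let T be the final temperature. ΣQ_i = 0:
ice -7.966→0 °C: 105·2.09·7.966 = 1748.1; melt ice: 105·334 = 35070; meltwater 0→T: 105·4.18·T = 438.9 T; milk: 5812.5(T − 59.89)
6251.4 T = 348109 − 36818 = 311291
T ≈ 49.80 °C. Since T > 0 °C, the all-ice-melts assumption holds.

T_f ≈ 49.8 °C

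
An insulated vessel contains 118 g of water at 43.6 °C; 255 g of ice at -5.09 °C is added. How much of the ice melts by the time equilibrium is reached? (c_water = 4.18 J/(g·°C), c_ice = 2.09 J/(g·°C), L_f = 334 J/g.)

m_melted ≈ 56.3 g

Water can give up m c ΔT = 118·4.18·43.6 = 21505 J before reaching 0 °C.
Warming the ice to 0 °C takes 255·2.09·5.09 = 2712.7 J, leaving 18793 J for melting.
Fully melting the ice requires m_ice L_f = 255·334 = 85170 J.
That's not enough to melt it all — equilibrium is at 0 °C with ice remaining.
Mass melted = 18793/334 ≈ 56.27 g.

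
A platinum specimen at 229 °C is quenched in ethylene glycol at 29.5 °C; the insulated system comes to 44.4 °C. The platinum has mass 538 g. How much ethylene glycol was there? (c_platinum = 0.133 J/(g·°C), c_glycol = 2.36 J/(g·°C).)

m ≈ 376 g

Heat lost by the platinum = heat gained by the glycol:
538·0.133·(229 − 44.4) = m·2.36·(44.4 − 29.5)
35.16 m = 13209  ⇒  m ≈ 375.6 g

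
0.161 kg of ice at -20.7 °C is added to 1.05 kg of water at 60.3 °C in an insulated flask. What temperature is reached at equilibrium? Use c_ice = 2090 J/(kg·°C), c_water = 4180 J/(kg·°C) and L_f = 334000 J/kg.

T_f ≈ 40.3 °C

Heat gained plus heat lost sum to zero:
warm ice to 0 °C: 0.161×2090×(0 − (-20.7)) = 6965.3; latent heat to melt: 0.161×334000 = 53774; warm the meltwater: 672.98 T; water: 4389(T − 60.3)
5062 T = 264657 − 60739 = 203917
T ≈ 40.28 °C — above 0 °C, consistent with complete melting.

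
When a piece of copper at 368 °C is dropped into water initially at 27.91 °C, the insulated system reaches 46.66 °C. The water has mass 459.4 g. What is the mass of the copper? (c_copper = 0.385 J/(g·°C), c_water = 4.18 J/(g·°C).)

m ≈ 291 g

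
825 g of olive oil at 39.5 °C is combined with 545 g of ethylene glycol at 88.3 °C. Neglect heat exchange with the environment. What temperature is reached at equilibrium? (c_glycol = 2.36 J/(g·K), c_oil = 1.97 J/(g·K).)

T_f ≈ 61.1 °C

Taking heat into each body as positive, Σ m c ΔT = 0:
545·2.36·(T − 88.3) + 825·1.97·(T − 39.5) = 0
2911.4 T = 177769
T = 177769 / 2911.4 = 61.1 °C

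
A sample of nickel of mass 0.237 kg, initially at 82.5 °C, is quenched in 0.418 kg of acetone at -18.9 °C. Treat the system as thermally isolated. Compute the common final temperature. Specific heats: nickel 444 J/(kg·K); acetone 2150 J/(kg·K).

Net heat exchanged in the isolated system is zero:
0.237*444*(T − 82.5) + 0.418*2150*(T − (-18.9)) = 0
(105.23 + 898.7) T = 105.23*82.5 + 898.7*(-18.9)
T = -8304.1/1003.9 ≈ -8.27 °C

T_f ≈ -8.3 °C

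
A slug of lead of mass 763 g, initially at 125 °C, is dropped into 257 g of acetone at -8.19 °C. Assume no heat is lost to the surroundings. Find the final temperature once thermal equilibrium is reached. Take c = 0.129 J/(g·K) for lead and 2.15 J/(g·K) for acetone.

T_f ≈ 11.9 °C

Heat lost by the lead equals heat gained by the acetone:
763*0.129*(125 − T) = 257*2.15*(T − (-8.19))
98.43(125 − T) = 552.55(T − (-8.19))
650.98 T = 7778  ⇒  T ≈ 11.95 °C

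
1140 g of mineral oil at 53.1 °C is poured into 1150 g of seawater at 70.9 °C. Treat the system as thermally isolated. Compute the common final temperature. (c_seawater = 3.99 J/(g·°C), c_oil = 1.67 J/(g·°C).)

Energy conservation, ΣQ = 0:
1150*3.99*(T − 70.9) + 1140*1.67*(T − 53.1) = 0
4588.5(T − 70.9) + 1903.8(T − 53.1) = 0
(4588.5 + 1903.8) T = 4588.5*70.9 + 1903.8*53.1
T = 426416/6492.3 ≈ 65.68 °C

T_f ≈ 65.7 °C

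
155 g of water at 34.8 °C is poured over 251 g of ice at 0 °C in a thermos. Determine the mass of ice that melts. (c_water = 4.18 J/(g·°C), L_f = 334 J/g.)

Heat available from the water dropping to 0 °C: 155×4.18×34.8 = 22547 J.
Fully melting the ice requires m_ice L_f = 251×334 = 83834 J.
That's not enough to melt it all — equilibrium is at 0 °C with ice remaining.
m_melted×334 = 22547  ⇒  m_melted ≈ 67.51 g.

m_melted ≈ 67.5 g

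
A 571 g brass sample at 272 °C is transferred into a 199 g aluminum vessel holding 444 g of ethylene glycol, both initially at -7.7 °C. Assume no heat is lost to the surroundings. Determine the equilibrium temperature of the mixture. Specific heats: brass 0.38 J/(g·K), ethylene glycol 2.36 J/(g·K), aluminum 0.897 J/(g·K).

T_f ≈ 34.3 °C

T_f is the heat-capacity-weighted average of the initial temperatures:
T_f = (216.98*272 + 1047.8*(-7.7) + 178.5*(-7.7)) / (216.98 + 1047.8 + 178.5)
    = 49576 / 1443.3 ≈ 34.35 °C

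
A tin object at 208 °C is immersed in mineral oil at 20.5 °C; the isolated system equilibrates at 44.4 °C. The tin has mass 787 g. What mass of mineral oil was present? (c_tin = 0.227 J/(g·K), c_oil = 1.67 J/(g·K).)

m ≈ 732 g

Setting the total heat transfer to zero:
787·0.227·(44.4 − 208) + m·1.67·(44.4 − 20.5) = 0
39.91 m = 29227
m = 29227/39.91 ≈ 732.3 g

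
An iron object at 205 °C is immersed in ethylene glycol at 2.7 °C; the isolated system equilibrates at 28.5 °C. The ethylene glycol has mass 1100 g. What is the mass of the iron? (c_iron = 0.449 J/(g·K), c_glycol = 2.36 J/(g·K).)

Heat gained plus heat lost sum to zero:
m×0.449×(28.5 − 205) + 1100×2.36×(28.5 − 2.7) = 0
-79.25 m = -66977
m = -66977/-79.25 ≈ 845.1 g

m ≈ 845 g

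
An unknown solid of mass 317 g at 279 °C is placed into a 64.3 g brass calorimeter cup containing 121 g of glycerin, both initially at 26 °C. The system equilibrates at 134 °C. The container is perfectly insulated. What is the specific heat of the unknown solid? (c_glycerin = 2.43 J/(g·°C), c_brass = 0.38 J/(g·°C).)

Taking heat into each body as positive, Σ m c ΔT = 0:
317×c×(134 − 279) + 121×2.43×(134 − 26) + 64.3×0.38×(134 − 26) = 0
-45965 c = -34394
c = -34394/-45965 ≈ 0.7483 J/(g·°C)

c ≈ 0.748 J/(g·°C)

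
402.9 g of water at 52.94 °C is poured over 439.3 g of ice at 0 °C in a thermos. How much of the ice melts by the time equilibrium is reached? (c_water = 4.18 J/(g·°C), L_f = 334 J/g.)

Water can give up m c ΔT = 402.9·4.18·52.94 = 89157 J before reaching 0 °C.
Melting all 439.3 g of ice would need 439.3·334 = 146726 J.
That's not enough to melt it all — equilibrium is at 0 °C with ice remaining.
Mass melted = 89157/334 ≈ 266.9 g.

m_melted ≈ 267 g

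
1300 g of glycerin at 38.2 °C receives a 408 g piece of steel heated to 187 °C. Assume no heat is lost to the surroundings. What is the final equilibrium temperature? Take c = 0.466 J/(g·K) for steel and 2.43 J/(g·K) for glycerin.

Heat lost by the steel equals heat gained by the glycerin:
408*0.466*(187 − T) = 1300*2.43*(T − 38.2)
190.13(187 − T) = 3159(T − 38.2)
3349.1 T = 156228  ⇒  T ≈ 46.65 °C

T_f ≈ 46.6 °C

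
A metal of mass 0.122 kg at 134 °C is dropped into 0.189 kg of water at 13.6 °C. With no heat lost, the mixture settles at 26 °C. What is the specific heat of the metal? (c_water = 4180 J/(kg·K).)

c ≈ 743 J/(kg·K)

Conservation of energy gives ΣQ = 0:
0.122×c×(26 − 134) + 0.189×4180×(26 − 13.6) = 0
-13.18 c = -9796.2
c = -9796.2/-13.18 ≈ 743.5 J/(kg·K)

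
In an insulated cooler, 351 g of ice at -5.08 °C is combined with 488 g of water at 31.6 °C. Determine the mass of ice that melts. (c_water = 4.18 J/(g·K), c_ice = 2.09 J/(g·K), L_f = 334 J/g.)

Cooling the water to 0 °C releases 488·4.18·31.6 = 64459 J.
Warming the ice to 0 °C takes 351·2.09·5.08 = 3726.6 J, leaving 60732 J for melting.
To melt every bit of ice: 351·334 = 117234 J.
60732 J < 117234 J, so only part of the ice melts and the system sits at 0 °C.
Mass melted = 60732/334 ≈ 181.8 g.

m_melted ≈ 182 g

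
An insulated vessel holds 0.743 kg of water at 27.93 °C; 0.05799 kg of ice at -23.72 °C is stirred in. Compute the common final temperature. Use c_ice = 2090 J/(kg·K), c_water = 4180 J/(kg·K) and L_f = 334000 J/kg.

T_f ≈ 19.3 °C

Conservation of energy gives ΣQ = 0:
warm ice to 0 °C: 0.05799×2090×(0 − (-23.72)) = 2874.8; melt ice: 0.05799×334000 = 19369; meltwater 0→T: 0.05799×4180×T = 242.4 T; water: 3105.7(T − 27.93)
3348.1 T = 86743 − 22244 = 64500
T ≈ 19.26 °C. Since T > 0 °C, the all-ice-melts assumption holds.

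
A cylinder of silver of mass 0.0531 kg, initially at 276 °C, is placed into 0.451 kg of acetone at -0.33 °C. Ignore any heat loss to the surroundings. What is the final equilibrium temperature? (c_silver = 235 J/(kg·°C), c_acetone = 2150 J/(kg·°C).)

T_f = Σ m_i c_i T_i / Σ m_i c_i:
T_f = (12.48·276 + 969.65·(-0.33)) / (12.48 + 969.65)
    = 3124.1 / 982.13 ≈ 3.18 °C

T_f ≈ 3.2 °C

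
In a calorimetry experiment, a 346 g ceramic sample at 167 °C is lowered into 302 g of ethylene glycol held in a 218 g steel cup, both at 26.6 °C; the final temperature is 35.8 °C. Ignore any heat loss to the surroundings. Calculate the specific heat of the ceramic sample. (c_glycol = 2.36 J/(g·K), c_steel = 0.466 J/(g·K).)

Taking heat into each body as positive, Σ m c ΔT = 0:
346×c×(35.8 − 167) + 302×2.36×(35.8 − 26.6) + 218×0.466×(35.8 − 26.6) = 0
-45395 c = -7491.6
c = -7491.6/-45395 ≈ 0.165 J/(g·K)

c ≈ 0.165 J/(g·K)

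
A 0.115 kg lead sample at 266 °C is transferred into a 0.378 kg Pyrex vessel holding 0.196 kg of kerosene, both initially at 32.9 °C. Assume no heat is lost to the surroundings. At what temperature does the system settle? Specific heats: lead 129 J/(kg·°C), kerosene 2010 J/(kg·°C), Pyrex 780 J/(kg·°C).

Let T be the final temperature. ΣQ_i = 0:
0.115·129·(T − 266) + 0.196·2010·(T − 32.9) + 0.378·780·(T − 32.9) = 0
14.84(T − 266) + 393.96(T − 32.9) + 294.84(T − 32.9) = 0
(14.84 + 393.96 + 294.84) T = 14.84·266 + 393.96·32.9 + 294.84·32.9
T = 26608/703.63 ≈ 37.81 °C

T_f ≈ 37.8 °C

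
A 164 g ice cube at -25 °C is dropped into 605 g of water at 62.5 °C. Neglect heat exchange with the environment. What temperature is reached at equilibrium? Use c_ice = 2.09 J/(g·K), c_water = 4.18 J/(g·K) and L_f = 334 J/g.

Energy balance with sensible and latent terms:
ice -25→0 °C: 164·2.09·25 = 8569
  latent heat to melt: 164·334 = 54776
  meltwater 0→T: 164·4.18·T = 685.52 T
  water: 2528.9(T − 62.5)
3214.4 T = 158056 − 63345 = 94711
T ≈ 29.46 °C — above 0 °C, consistent with complete melting.

T_f ≈ 29.5 °C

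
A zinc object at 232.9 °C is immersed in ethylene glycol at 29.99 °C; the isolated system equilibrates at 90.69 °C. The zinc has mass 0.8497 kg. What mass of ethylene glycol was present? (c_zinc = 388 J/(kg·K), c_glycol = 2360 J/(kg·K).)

|Q_zinc| = |Q_glycol|:
0.8497·388·(232.9 − 90.69) = m·2360·(90.69 − 29.99)
143252 m = 46884  ⇒  m ≈ 0.3273 kg

m ≈ 0.327 kg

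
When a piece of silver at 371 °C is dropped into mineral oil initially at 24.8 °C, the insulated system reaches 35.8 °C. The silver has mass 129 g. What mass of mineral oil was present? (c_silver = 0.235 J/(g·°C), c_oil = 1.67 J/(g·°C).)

Heat lost by the silver = heat gained by the oil:
129×0.235×(371 − 35.8) = m×1.67×(35.8 − 24.8)
18.37 m = 10162  ⇒  m ≈ 553.2 g

m ≈ 553 g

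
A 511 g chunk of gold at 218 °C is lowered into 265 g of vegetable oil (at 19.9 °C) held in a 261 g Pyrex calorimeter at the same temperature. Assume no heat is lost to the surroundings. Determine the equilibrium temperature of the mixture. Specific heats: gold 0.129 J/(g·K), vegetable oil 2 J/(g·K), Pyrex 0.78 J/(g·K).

T_f ≈ 36.2 °C

Heat gained plus heat lost sum to zero:
511·0.129·(T − 218) + 265·2·(T − 19.9) + 261·0.78·(T − 19.9) = 0
799.5 T = 28969
T ≈ 36.23 °C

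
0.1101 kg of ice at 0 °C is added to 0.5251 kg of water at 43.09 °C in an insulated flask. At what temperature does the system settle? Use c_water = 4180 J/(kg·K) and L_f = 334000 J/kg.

T_f ≈ 21.8 °C

Energy conservation, ΣQ = 0:
latent heat to melt: 0.1101·334000 = 36773
  warm the meltwater: 460.22 T
  water: 2194.9(T − 43.09)
2655.1 T = 94579 − 36773 = 57806
T ≈ 21.77 °C — above 0 °C, consistent with complete melting.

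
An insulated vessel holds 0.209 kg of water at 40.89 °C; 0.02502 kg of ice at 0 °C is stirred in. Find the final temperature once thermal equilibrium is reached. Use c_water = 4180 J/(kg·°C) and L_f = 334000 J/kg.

T_f ≈ 28.0 °C

Energy balance with sensible and latent terms:
latent heat to melt: 0.02502×334000 = 8356.7; meltwater 0→T: 0.02502×4180×T = 104.58 T; water cools: 0.209×4180×(T − 40.89) = 873.62(T − 40.89)
978.2 T = 35722 − 8356.7 = 27366
T ≈ 27.98 °C. Since T > 0 °C, the all-ice-melts assumption holds.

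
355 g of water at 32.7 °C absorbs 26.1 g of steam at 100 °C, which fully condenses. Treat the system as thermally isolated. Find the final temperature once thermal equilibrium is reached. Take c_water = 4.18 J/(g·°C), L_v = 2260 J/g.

T_f ≈ 74.3 °C

Energy balance with sensible and latent terms:
condense steam: −26.1·2260 = −58986; condensate cools 100→T: 26.1·4.18·(T − 100) = 109.1(T − 100); water warms: 355·4.18·(T − 32.7) = 1483.9(T − 32.7)
1593 T = 58986 + 10910 + 48524 = 118419
T ≈ 74.34 °C — below 100 °C, confirming all the steam condensed.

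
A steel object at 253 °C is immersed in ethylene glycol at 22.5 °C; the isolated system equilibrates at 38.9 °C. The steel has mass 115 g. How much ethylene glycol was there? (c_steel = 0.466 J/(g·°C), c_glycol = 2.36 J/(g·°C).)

m ≈ 296 g

|Q_steel| = |Q_glycol|:
115×0.466×(253 − 38.9) = m×2.36×(38.9 − 22.5)
38.7 m = 11474  ⇒  m ≈ 296.4 g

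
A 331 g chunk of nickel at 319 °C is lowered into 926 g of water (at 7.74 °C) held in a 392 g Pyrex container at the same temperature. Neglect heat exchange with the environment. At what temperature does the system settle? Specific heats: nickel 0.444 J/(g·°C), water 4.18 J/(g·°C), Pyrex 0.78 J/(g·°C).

Conservation of energy gives ΣQ = 0:
331×0.444×(T − 319) + 926×4.18×(T − 7.74) + 392×0.78×(T − 7.74) = 0
146.96(T − 319) + 3870.7(T − 7.74) + 305.76(T − 7.74) = 0
4323.4 T = 79207
T = 79207/4323.4 ≈ 18.32 °C

T_f ≈ 18.3 °C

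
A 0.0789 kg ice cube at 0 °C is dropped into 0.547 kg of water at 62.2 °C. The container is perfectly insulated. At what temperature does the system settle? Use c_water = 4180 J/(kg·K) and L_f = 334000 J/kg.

T_f ≈ 44.3 °C

Energy balance with sensible and latent terms:
melt ice: 0.0789×334000 = 26353
  warm the meltwater: 329.8 T
  water cools: 0.547×4180×(T − 62.2) = 2286.5(T − 62.2)
2616.3 T = 142218 − 26353 = 115865
T ≈ 44.29 °C — above 0 °C, consistent with complete melting.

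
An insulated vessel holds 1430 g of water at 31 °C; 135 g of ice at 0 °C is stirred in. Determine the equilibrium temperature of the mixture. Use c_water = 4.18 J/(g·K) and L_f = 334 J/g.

T_f ≈ 21.4 °C

Energy conservation, ΣQ = 0:
melt ice: 135×334 = 45090; warm the meltwater: 564.3 T; water cools: 1430×4.18×(T − 31) = 5977.4(T − 31)
6541.7 T = 185299 − 45090 = 140209
T ≈ 21.43 °C — above 0 °C, consistent with complete melting.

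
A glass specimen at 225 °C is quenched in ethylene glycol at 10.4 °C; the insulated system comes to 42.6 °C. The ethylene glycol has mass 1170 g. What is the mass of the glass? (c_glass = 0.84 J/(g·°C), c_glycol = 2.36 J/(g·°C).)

Heat lost by the glass = heat gained by the glycol:
m×0.84×(225 − 42.6) = 1170×2.36×(42.6 − 10.4)
153.22 m = 88911  ⇒  m ≈ 580.3 g

m ≈ 580 g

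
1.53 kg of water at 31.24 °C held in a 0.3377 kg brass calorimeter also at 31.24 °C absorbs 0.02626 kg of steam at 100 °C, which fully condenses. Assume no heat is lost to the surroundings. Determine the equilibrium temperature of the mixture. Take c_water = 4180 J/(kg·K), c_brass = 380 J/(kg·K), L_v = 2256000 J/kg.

T_f ≈ 41.3 °C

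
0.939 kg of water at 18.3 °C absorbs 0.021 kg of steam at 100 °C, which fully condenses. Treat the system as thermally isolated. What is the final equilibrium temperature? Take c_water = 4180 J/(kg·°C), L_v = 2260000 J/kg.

T_f ≈ 31.9 °C

Heat gained plus heat lost sum to zero:
latent heat released on condensation: 0.021·2260000 = 47460
  condensate cools 100→T: 0.021·4180·(T − 100) = 87.78(T − 100)
  water warms: 0.939·4180·(T − 18.3) = 3925(T − 18.3)
4012.8 T = 47460 + 8778 + 71828 = 128066
T ≈ 31.91 °C, under the boiling point, so the assumption holds.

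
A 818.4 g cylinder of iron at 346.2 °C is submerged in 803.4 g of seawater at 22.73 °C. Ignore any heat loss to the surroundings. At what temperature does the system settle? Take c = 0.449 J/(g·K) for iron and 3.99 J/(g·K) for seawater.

T_f ≈ 56.0 °C

Net heat exchanged in the isolated system is zero:
818.4·0.449·(T − 346.2) + 803.4·3.99·(T − 22.73) = 0
(367.46 + 3205.6) T = 367.46·346.2 + 3205.6·22.73
T ≈ 56.00 °C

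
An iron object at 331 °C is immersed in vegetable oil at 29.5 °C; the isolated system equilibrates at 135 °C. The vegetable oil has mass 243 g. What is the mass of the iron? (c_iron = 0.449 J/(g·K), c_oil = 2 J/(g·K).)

m ≈ 583 g

Setting the total heat transfer to zero:
m·0.449·(135 − 331) + 243·2·(135 − 29.5) = 0
-88 m = -51273
m = -51273/-88 ≈ 582.6 g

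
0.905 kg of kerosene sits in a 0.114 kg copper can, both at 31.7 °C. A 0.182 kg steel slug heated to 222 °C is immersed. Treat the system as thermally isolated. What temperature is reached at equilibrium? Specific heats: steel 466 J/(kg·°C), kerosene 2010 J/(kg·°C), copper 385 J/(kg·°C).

Energy conservation, ΣQ = 0:
0.182*466*(T − 222) + 0.905*2010*(T − 31.7) + 0.114*385*(T − 31.7) = 0
(84.81 + 1819 + 43.89) T = 84.81*222 + 1819*31.7 + 43.89*31.7
T = 77883/1947.8 ≈ 39.99 °C

T_f ≈ 40.0 °C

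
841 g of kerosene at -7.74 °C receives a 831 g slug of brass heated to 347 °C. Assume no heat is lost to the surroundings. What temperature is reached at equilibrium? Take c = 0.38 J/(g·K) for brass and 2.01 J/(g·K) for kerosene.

T_f ≈ 48.1 °C

Net heat exchanged in the isolated system is zero:
831*0.38*(T − 347) + 841*2.01*(T − (-7.74)) = 0
315.78(T − 347) + 1690.4(T − (-7.74)) = 0
(315.78 + 1690.4) T = 315.78*347 + 1690.4*(-7.74)
T = 96492 / 2006.2 = 48.1 °C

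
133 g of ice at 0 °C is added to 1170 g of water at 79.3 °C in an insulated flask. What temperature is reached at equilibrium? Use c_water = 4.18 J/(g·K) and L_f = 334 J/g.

T_f ≈ 63.0 °C

Net heat exchanged in the isolated system is zero:
latent heat to melt: 133×334 = 44422
  warm the meltwater: 555.94 T
  water: 4890.6(T − 79.3)
5446.5 T = 387825 − 44422 = 343403
T ≈ 63.05 °C. Since T > 0 °C, the all-ice-melts assumption holds.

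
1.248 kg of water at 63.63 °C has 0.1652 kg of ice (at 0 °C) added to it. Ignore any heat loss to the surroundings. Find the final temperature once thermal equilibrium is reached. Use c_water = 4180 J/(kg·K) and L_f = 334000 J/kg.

T_f ≈ 46.9 °C

Energy balance with sensible and latent terms:
melt ice: 0.1652×334000 = 55177
  warm the meltwater: 690.54 T
  water: 5216.6(T − 63.63)
5907.2 T = 331935 − 55177 = 276758
T ≈ 46.85 °C — above 0 °C, consistent with complete melting.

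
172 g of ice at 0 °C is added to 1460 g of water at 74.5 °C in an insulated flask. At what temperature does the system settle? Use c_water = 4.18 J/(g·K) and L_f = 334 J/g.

Conservation of energy gives ΣQ = 0:
latent heat to melt: 172×334 = 57448
  warm the meltwater: 718.96 T
  water cools: 1460×4.18×(T − 74.5) = 6102.8(T − 74.5)
6821.8 T = 454659 − 57448 = 397211
T ≈ 58.23 °C — above 0 °C, consistent with complete melting.

T_f ≈ 58.2 °C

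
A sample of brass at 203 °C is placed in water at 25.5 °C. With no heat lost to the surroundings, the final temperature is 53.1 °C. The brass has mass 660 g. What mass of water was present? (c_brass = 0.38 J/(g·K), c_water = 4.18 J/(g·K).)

m ≈ 326 g

Taking heat into each body as positive, Σ m c ΔT = 0:
660·0.38·(53.1 − 203) + m·4.18·(53.1 − 25.5) = 0
115.37 m = 37595
m = 37595/115.37 ≈ 325.9 g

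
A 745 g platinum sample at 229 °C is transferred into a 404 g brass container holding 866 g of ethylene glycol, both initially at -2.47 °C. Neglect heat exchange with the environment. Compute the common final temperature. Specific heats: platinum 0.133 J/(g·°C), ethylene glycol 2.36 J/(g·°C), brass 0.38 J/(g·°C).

Heat gained plus heat lost sum to zero:
745·0.133·(T − 229) + 866·2.36·(T − (-2.47)) + 404·0.38·(T − (-2.47)) = 0
99.09(T − 229) + 2043.8(T − (-2.47)) + 153.52(T − (-2.47)) = 0
2296.4 T = 17263
T = 17263 / 2296.4 = 7.52 °C

T_f ≈ 7.5 °C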